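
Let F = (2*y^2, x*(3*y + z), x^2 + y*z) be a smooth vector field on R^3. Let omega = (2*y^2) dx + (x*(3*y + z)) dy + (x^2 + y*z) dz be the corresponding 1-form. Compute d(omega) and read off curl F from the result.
d(omega) = (-x + z) dy ∧ dz + (-2*x) dz ∧ dx + (-y + z) dx ∧ dy; curl F = (-x + z, -2*x, -y + z)

d omega = sum_{i<j} (∂f_j/∂x_i - ∂f_i/∂x_j) dx_i ∧ dx_j. Under the identification (dy ∧ dz, dz ∧ dx, dx ∧ dy) ↔ (e_x, e_y, e_z), the coefficients are exactly the components of curl F. Compute:
  ∂R/∂y - ∂Q/∂z = (z) - (x) = -x + z
  ∂P/∂z - ∂R/∂x = (0) - (2*x) = -2*x
  ∂Q/∂x - ∂P/∂y = (3*y + z) - (4*y) = -y + z.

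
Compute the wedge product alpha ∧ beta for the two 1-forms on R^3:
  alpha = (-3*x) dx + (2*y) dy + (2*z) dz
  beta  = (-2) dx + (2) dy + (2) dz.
alpha ∧ beta = (-6*x + 4*y) dx ∧ dy + (-6*x + 4*z) dx ∧ dz + (4*y - 4*z) dy ∧ dz

Distribute the wedge, using dx_i ∧ dx_j = -dx_j ∧ dx_i and dx_i ∧ dx_i = 0. For each pair (i, j) with i < j, the coefficient of dx_i ∧ dx_j in alpha ∧ beta is (alpha_i * beta_j - alpha_j * beta_i). Collecting: alpha ∧ beta = (-6*x + 4*y) dx ∧ dy + (-6*x + 4*z) dx ∧ dz + (4*y - 4*z) dy ∧ dz.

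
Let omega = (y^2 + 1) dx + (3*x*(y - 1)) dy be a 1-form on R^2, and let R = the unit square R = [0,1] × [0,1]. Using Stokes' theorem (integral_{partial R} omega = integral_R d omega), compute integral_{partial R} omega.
integral_(partial R) omega = -5/2

Stokes: integral_partial_R omega = integral_R d omega with d omega = (∂Q/∂x - ∂P/∂y) dx ∧ dy.
  ∂Q/∂x = 3*y - 3
  ∂P/∂y = 2*y
  integrand = ∂Q/∂x - ∂P/∂y = y - 3.
Integrating over R: integral_0^1 integral_0^1 (y - 3) dx dy = -5/2.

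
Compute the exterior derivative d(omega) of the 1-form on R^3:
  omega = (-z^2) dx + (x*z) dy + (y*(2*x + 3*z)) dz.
d(omega) = (z) dx ∧ dy + (2*y + 2*z) dx ∧ dz + (x + 3*z) dy ∧ dz

For a 1-form omega = sum_i f_i dx_i, the exterior derivative is
  d(omega) = sum_{i < j} (∂f_j/∂x_i - ∂f_i/∂x_j) dx_i ∧ dx_j.
  coefficient of dx ∧ dy: ∂f_2/∂x - ∂f_1/∂y = ∂(x*z)/∂x - ∂(-z^2)/∂y = z
  coefficient of dx ∧ dz: ∂f_3/∂x - ∂f_1/∂z = ∂(y*(2*x + 3*z))/∂x - ∂(-z^2)/∂z = 2*y + 2*z
  coefficient of dy ∧ dz: ∂f_3/∂y - ∂f_2/∂z = ∂(y*(2*x + 3*z))/∂y - ∂(x*z)/∂z = x + 3*z
Assembling: d(omega) = (z) dx ∧ dy + (2*y + 2*z) dx ∧ dz + (x + 3*z) dy ∧ dz.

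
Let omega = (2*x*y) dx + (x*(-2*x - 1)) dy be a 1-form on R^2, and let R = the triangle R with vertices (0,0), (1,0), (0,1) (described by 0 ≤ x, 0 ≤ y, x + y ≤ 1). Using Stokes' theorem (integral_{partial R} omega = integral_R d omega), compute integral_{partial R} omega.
integral_(partial R) omega = -3/2

Stokes: integral_partial_R omega = integral_R d omega with d omega = (∂Q/∂x - ∂P/∂y) dx ∧ dy.
  ∂Q/∂x = -4*x - 1
  ∂P/∂y = 2*x
  integrand = ∂Q/∂x - ∂P/∂y = -6*x - 1.
Integrating over R: integral_0^1 integral_0^{1-x} (-6*x - 1) dy dx = -3/2.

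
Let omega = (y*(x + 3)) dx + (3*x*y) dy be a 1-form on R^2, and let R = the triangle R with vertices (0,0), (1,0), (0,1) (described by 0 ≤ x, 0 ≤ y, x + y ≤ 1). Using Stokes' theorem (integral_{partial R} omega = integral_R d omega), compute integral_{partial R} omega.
integral_(partial R) omega = -7/6

Stokes: integral_partial_R omega = integral_R d omega with d omega = (∂Q/∂x - ∂P/∂y) dx ∧ dy.
  ∂Q/∂x = 3*y
  ∂P/∂y = x + 3
  integrand = ∂Q/∂x - ∂P/∂y = -x + 3*y - 3.
Integrating over R: integral_0^1 integral_0^{1-x} (-x + 3*y - 3) dy dx = -7/6.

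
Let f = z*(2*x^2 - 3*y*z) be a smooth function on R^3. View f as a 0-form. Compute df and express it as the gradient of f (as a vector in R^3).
df = (4*x*z) dx + (-3*z^2) dy + (2*x^2 - 6*y*z) dz; grad f = (4*x*z, -3*z^2, 2*x^2 - 6*y*z)

For a 0-form f, d f = (∂f/∂x) dx + (∂f/∂y) dy + (∂f/∂z) dz. The components of the vector representation are exactly the entries of grad f in Cartesian coordinates:
  ∂f/∂x = 4*x*z
  ∂f/∂y = -3*z^2
  ∂f/∂z = 2*x^2 - 6*y*z.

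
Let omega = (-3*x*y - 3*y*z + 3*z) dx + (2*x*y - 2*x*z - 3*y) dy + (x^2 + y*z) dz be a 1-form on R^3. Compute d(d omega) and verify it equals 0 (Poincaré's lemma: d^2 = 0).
d(d omega) = 0

Step 1: d omega = sum_{i<j} (∂f_j/∂x_i - ∂f_i/∂x_j) dx_i ∧ dx_j:
  coeff of dx ∧ dy: 3*x + 2*y + z
  coeff of dx ∧ dz: 2*x + 3*y - 3
  coeff of dy ∧ dz: 2*x + z
Step 2: Apply d again to each 2-form coefficient. The only possible 3-form in R^3 is dx ∧ dy ∧ dz, with coefficient
  ∂(coeff of dy∧dz)/∂x - ∂(coeff of dx∧dz)/∂y + ∂(coeff of dx∧dy)/∂z
  = ∂/∂x (2*x + z) - ∂/∂y (2*x + 3*y - 3) + ∂/∂z (3*x + 2*y + z).
Each of these terms simplifies to sums of mixed partials that cancel in pairs. The result is 0 (by equality of mixed partials for smooth functions — Schwarz / Clairaut).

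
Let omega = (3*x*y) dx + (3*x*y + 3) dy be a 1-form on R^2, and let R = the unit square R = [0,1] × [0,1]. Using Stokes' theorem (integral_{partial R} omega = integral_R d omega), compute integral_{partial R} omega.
integral_(partial R) omega = 0

Stokes: integral_partial_R omega = integral_R d omega with d omega = (∂Q/∂x - ∂P/∂y) dx ∧ dy.
  ∂Q/∂x = 3*y
  ∂P/∂y = 3*x
  integrand = ∂Q/∂x - ∂P/∂y = -3*x + 3*y.
Integrating over R: integral_0^1 integral_0^1 (-3*x + 3*y) dx dy = 0.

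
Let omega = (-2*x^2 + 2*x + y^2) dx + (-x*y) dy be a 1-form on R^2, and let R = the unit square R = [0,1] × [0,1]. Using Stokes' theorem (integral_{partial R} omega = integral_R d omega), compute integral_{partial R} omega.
integral_(partial R) omega = -3/2

Stokes: integral_partial_R omega = integral_R d omega with d omega = (∂Q/∂x - ∂P/∂y) dx ∧ dy.
  ∂Q/∂x = -y
  ∂P/∂y = 2*y
  integrand = ∂Q/∂x - ∂P/∂y = -3*y.
Integrating over R: integral_0^1 integral_0^1 (-3*y) dx dy = -3/2.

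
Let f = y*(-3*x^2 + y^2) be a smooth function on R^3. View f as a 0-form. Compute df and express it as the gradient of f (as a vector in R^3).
df = (-6*x*y) dx + (-3*x^2 + 3*y^2) dy + (0) dz; grad f = (-6*x*y, -3*x^2 + 3*y^2, 0)

For a 0-form f, d f = (∂f/∂x) dx + (∂f/∂y) dy + (∂f/∂z) dz. The components of the vector representation are exactly the entries of grad f in Cartesian coordinates:
  ∂f/∂x = -6*x*y
  ∂f/∂y = -3*x^2 + 3*y^2
  ∂f/∂z = 0.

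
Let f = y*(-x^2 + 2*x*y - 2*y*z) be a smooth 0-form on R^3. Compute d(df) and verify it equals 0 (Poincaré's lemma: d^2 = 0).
d(df) = 0

Step 1: df = sum_i (∂f/∂x_i) dx_i = (2*y*(-x + y)) dx + (-x^2 + 4*x*y - 4*y*z) dy + (-2*y^2) dz.
Step 2: Apply d again. Using the 1-form formula, the coefficient of dx ∧ dy in d(df) is ∂^2 f/∂x ∂y - ∂^2 f/∂y ∂x = (-2*x + 4*y) - (-2*x + 4*y) = 0 (equality of mixed partials for smooth f).
Similarly for dx ∧ dz and dy ∧ dz — all coefficients vanish. So d(df) = 0.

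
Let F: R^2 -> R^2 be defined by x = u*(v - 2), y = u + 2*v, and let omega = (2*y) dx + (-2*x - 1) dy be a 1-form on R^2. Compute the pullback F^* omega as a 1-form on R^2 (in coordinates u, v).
F^* omega = (4*v^2 - 8*v - 1) du + (2*u^2 + 8*u - 2) dv

Using F^*(f dg) = (f ∘ F) d(g ∘ F), substitute each coordinate x_i by F_i(u, v) in f_i, and replace dx_i by d F_i = (∂F_i/∂u) du + (∂F_i/∂v) dv.
  For the x component: f_1(F) = 2*u + 4*v; d F_1 = (v - 2) du + (u) dv
  For the y component: f_2(F) = -2*u*v + 4*u - 1; d F_2 = (1) du + (2) dv
Combining and collecting du, dv coefficients:
  coeff of du: 4*v^2 - 8*v - 1
  coeff of dv: 2*u^2 + 8*u - 2
F^* omega = (4*v^2 - 8*v - 1) du + (2*u^2 + 8*u - 2) dv.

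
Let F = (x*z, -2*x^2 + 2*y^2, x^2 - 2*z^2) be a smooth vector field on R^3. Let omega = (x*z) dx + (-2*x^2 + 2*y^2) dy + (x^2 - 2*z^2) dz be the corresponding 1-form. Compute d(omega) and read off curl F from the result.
d(omega) = (0) dy ∧ dz + (-x) dz ∧ dx + (-4*x) dx ∧ dy; curl F = (0, -x, -4*x)

d omega = sum_{i<j} (∂f_j/∂x_i - ∂f_i/∂x_j) dx_i ∧ dx_j. Under the identification (dy ∧ dz, dz ∧ dx, dx ∧ dy) ↔ (e_x, e_y, e_z), the coefficients are exactly the components of curl F. Compute:
  ∂R/∂y - ∂Q/∂z = (0) - (0) = 0
  ∂P/∂z - ∂R/∂x = (x) - (2*x) = -x
  ∂Q/∂x - ∂P/∂y = (-4*x) - (0) = -4*x.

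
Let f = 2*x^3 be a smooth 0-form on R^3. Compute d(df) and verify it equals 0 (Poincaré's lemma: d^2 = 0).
d(df) = 0

Step 1: df = sum_i (∂f/∂x_i) dx_i = (6*x^2) dx + (0) dy + (0) dz.
Step 2: Apply d again. Using the 1-form formula, the coefficient of dx ∧ dy in d(df) is ∂^2 f/∂x ∂y - ∂^2 f/∂y ∂x = (0) - (0) = 0 (equality of mixed partials for smooth f).
Similarly for dx ∧ dz and dy ∧ dz — all coefficients vanish. So d(df) = 0.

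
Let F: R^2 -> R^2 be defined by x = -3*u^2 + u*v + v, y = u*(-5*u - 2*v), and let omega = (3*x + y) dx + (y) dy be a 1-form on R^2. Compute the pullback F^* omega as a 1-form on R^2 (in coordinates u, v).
F^* omega = (134*u^3 + 10*u^2*v + 5*u*v^2 - 18*u*v + 3*v^2) du + (-4*u^3 + 5*u^2*v - 14*u^2 + 4*u*v + 3*v) dv

Using F^*(f dg) = (f ∘ F) d(g ∘ F), substitute each coordinate x_i by F_i(u, v) in f_i, and replace dx_i by d F_i = (∂F_i/∂u) du + (∂F_i/∂v) dv.
  For the x component: f_1(F) = -14*u^2 + u*v + 3*v; d F_1 = (-6*u + v) du + (u + 1) dv
  For the y component: f_2(F) = u*(-5*u - 2*v); d F_2 = (-10*u - 2*v) du + (-2*u) dv
Combining and collecting du, dv coefficients:
  coeff of du: 134*u^3 + 10*u^2*v + 5*u*v^2 - 18*u*v + 3*v^2
  coeff of dv: -4*u^3 + 5*u^2*v - 14*u^2 + 4*u*v + 3*v
F^* omega = (134*u^3 + 10*u^2*v + 5*u*v^2 - 18*u*v + 3*v^2) du + (-4*u^3 + 5*u^2*v - 14*u^2 + 4*u*v + 3*v) dv.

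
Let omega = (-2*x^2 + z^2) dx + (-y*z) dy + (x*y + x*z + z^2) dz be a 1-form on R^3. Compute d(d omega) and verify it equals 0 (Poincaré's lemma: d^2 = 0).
d(d omega) = 0

Step 1: d omega = sum_{i<j} (∂f_j/∂x_i - ∂f_i/∂x_j) dx_i ∧ dx_j:
  coeff of dx ∧ dy: 0
  coeff of dx ∧ dz: y - z
  coeff of dy ∧ dz: x + y
Step 2: Apply d again to each 2-form coefficient. The only possible 3-form in R^3 is dx ∧ dy ∧ dz, with coefficient
  ∂(coeff of dy∧dz)/∂x - ∂(coeff of dx∧dz)/∂y + ∂(coeff of dx∧dy)/∂z
  = ∂/∂x (x + y) - ∂/∂y (y - z) + ∂/∂z (0).
Each of these terms simplifies to sums of mixed partials that cancel in pairs. The result is 0 (by equality of mixed partials for smooth functions — Schwarz / Clairaut).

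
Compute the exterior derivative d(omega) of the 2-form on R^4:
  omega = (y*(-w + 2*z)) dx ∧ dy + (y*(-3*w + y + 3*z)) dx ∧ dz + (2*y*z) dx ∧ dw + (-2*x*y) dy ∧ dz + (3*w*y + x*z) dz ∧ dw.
d(omega) = (3*w - 2*y - 3*z) dx ∧ dy ∧ dz + (-y - 2*z) dx ∧ dy ∧ dw + (-5*y + z) dx ∧ dz ∧ dw + (3*w) dy ∧ dz ∧ dw

For a 2-form omega = sum_{i<j} g_{ij} dx_i ∧ dx_j, the exterior derivative is
  d(omega) = sum_{i<j} d(g_{ij}) ∧ dx_i ∧ dx_j = sum_{i<j, k} (∂g_{ij}/∂x_k) dx_k ∧ dx_i ∧ dx_j.
Expand each term, using dx_k ∧ dx_i ∧ dx_j = sgn(permutation) dx_{(a)} ∧ dx_{(b)} ∧ dx_{(c)} with (a < b < c) sorted:
  d(y*(-w + 2*z)) includes (∂/∂z)(y*(-w + 2*z)) dz = (2*y) dz, which multiplied by dx ∧ dy gives (2*y) dx ∧ dy ∧ dz
  d(y*(-w + 2*z)) includes (∂/∂w)(y*(-w + 2*z)) dw = (-y) dw, which multiplied by dx ∧ dy gives (-y) dx ∧ dy ∧ dw
  d(y*(-3*w + y + 3*z)) includes (∂/∂y)(y*(-3*w + y + 3*z)) dy = (-3*w + 2*y + 3*z) dy, which multiplied by dx ∧ dz gives (3*w - 2*y - 3*z) dx ∧ dy ∧ dz
  d(y*(-3*w + y + 3*z)) includes (∂/∂w)(y*(-3*w + y + 3*z)) dw = (-3*y) dw, which multiplied by dx ∧ dz gives (-3*y) dx ∧ dz ∧ dw
  d(2*y*z) includes (∂/∂y)(2*y*z) dy = (2*z) dy, which multiplied by dx ∧ dw gives (-2*z) dx ∧ dy ∧ dw
  d(2*y*z) includes (∂/∂z)(2*y*z) dz = (2*y) dz, which multiplied by dx ∧ dw gives (-2*y) dx ∧ dz ∧ dw
  d(-2*x*y) includes (∂/∂x)(-2*x*y) dx = (-2*y) dx, which multiplied by dy ∧ dz gives (-2*y) dx ∧ dy ∧ dz
  d(3*w*y + x*z) includes (∂/∂x)(3*w*y + x*z) dx = (z) dx, which multiplied by dz ∧ dw gives (z) dx ∧ dz ∧ dw
  d(3*w*y + x*z) includes (∂/∂y)(3*w*y + x*z) dy = (3*w) dy, which multiplied by dz ∧ dw gives (3*w) dy ∧ dz ∧ dw
Collecting like 3-forms: d(omega) = (3*w - 2*y - 3*z) dx ∧ dy ∧ dz + (-y - 2*z) dx ∧ dy ∧ dw + (-5*y + z) dx ∧ dz ∧ dw + (3*w) dy ∧ dz ∧ dw.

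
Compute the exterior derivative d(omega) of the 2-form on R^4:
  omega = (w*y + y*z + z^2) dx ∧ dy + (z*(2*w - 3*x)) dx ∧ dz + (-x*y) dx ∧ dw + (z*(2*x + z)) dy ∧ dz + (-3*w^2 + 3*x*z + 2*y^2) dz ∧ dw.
d(omega) = (y + 4*z) dx ∧ dy ∧ dz + (x + y) dx ∧ dy ∧ dw + (5*z) dx ∧ dz ∧ dw + (4*y) dy ∧ dz ∧ dw

For a 2-form omega = sum_{i<j} g_{ij} dx_i ∧ dx_j, the exterior derivative is
  d(omega) = sum_{i<j} d(g_{ij}) ∧ dx_i ∧ dx_j = sum_{i<j, k} (∂g_{ij}/∂x_k) dx_k ∧ dx_i ∧ dx_j.
Expand each term, using dx_k ∧ dx_i ∧ dx_j = sgn(permutation) dx_{(a)} ∧ dx_{(b)} ∧ dx_{(c)} with (a < b < c) sorted:
  d(w*y + y*z + z^2) includes (∂/∂z)(w*y + y*z + z^2) dz = (y + 2*z) dz, which multiplied by dx ∧ dy gives (y + 2*z) dx ∧ dy ∧ dz
  d(w*y + y*z + z^2) includes (∂/∂w)(w*y + y*z + z^2) dw = (y) dw, which multiplied by dx ∧ dy gives (y) dx ∧ dy ∧ dw
  d(z*(2*w - 3*x)) includes (∂/∂w)(z*(2*w - 3*x)) dw = (2*z) dw, which multiplied by dx ∧ dz gives (2*z) dx ∧ dz ∧ dw
  d(-x*y) includes (∂/∂y)(-x*y) dy = (-x) dy, which multiplied by dx ∧ dw gives (x) dx ∧ dy ∧ dw
  d(z*(2*x + z)) includes (∂/∂x)(z*(2*x + z)) dx = (2*z) dx, which multiplied by dy ∧ dz gives (2*z) dx ∧ dy ∧ dz
  d(-3*w^2 + 3*x*z + 2*y^2) includes (∂/∂x)(-3*w^2 + 3*x*z + 2*y^2) dx = (3*z) dx, which multiplied by dz ∧ dw gives (3*z) dx ∧ dz ∧ dw
  d(-3*w^2 + 3*x*z + 2*y^2) includes (∂/∂y)(-3*w^2 + 3*x*z + 2*y^2) dy = (4*y) dy, which multiplied by dz ∧ dw gives (4*y) dy ∧ dz ∧ dw
Collecting like 3-forms: d(omega) = (y + 4*z) dx ∧ dy ∧ dz + (x + y) dx ∧ dy ∧ dw + (5*z) dx ∧ dz ∧ dw + (4*y) dy ∧ dz ∧ dw.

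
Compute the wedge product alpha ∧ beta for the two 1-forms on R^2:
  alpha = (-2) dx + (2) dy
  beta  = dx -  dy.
alpha ∧ beta = 0

Distribute the wedge, using dx_i ∧ dx_j = -dx_j ∧ dx_i and dx_i ∧ dx_i = 0. For each pair (i, j) with i < j, the coefficient of dx_i ∧ dx_j in alpha ∧ beta is (alpha_i * beta_j - alpha_j * beta_i). Collecting: alpha ∧ beta = 0.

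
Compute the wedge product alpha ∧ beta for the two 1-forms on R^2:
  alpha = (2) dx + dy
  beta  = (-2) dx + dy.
alpha ∧ beta = (4) dx ∧ dy

Distribute the wedge, using dx_i ∧ dx_j = -dx_j ∧ dx_i and dx_i ∧ dx_i = 0. For each pair (i, j) with i < j, the coefficient of dx_i ∧ dx_j in alpha ∧ beta is (alpha_i * beta_j - alpha_j * beta_i). Collecting: alpha ∧ beta = (4) dx ∧ dy.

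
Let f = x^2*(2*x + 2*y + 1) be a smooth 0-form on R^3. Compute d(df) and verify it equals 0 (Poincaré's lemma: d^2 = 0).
d(df) = 0

Step 1: df = sum_i (∂f/∂x_i) dx_i = (2*x*(3*x + 2*y + 1)) dx + (2*x^2) dy + (0) dz.
Step 2: Apply d again. Using the 1-form formula, the coefficient of dx ∧ dy in d(df) is ∂^2 f/∂x ∂y - ∂^2 f/∂y ∂x = (4*x) - (4*x) = 0 (equality of mixed partials for smooth f).
Similarly for dx ∧ dz and dy ∧ dz — all coefficients vanish. So d(df) = 0.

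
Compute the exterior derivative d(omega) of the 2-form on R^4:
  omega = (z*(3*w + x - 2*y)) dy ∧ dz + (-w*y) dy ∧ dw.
d(omega) = (z) dx ∧ dy ∧ dz + (3*z) dy ∧ dz ∧ dw

For a 2-form omega = sum_{i<j} g_{ij} dx_i ∧ dx_j, the exterior derivative is
  d(omega) = sum_{i<j} d(g_{ij}) ∧ dx_i ∧ dx_j = sum_{i<j, k} (∂g_{ij}/∂x_k) dx_k ∧ dx_i ∧ dx_j.
Expand each term, using dx_k ∧ dx_i ∧ dx_j = sgn(permutation) dx_{(a)} ∧ dx_{(b)} ∧ dx_{(c)} with (a < b < c) sorted:
  d(z*(3*w + x - 2*y)) includes (∂/∂x)(z*(3*w + x - 2*y)) dx = (z) dx, which multiplied by dy ∧ dz gives (z) dx ∧ dy ∧ dz
  d(z*(3*w + x - 2*y)) includes (∂/∂w)(z*(3*w + x - 2*y)) dw = (3*z) dw, which multiplied by dy ∧ dz gives (3*z) dy ∧ dz ∧ dw
Collecting like 3-forms: d(omega) = (z) dx ∧ dy ∧ dz + (3*z) dy ∧ dz ∧ dw.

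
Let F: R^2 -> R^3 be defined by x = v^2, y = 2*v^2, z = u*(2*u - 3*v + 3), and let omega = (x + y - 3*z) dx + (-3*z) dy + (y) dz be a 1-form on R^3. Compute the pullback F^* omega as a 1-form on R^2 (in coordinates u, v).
F^* omega = (v^2*(8*u - 6*v + 6)) du + (6*v*(-6*u^2 + 8*u*v - 9*u + v^2)) dv

Using F^*(f dg) = (f ∘ F) d(g ∘ F), substitute each coordinate x_i by F_i(u, v) in f_i, and replace dx_i by d F_i = (∂F_i/∂u) du + (∂F_i/∂v) dv.
  For the x component: f_1(F) = -6*u^2 + 9*u*v - 9*u + 3*v^2; d F_1 = (0) du + (2*v) dv
  For the y component: f_2(F) = 3*u*(-2*u + 3*v - 3); d F_2 = (0) du + (4*v) dv
  For the z component: f_3(F) = 2*v^2; d F_3 = (4*u - 3*v + 3) du + (-3*u) dv
Combining and collecting du, dv coefficients:
  coeff of du: v^2*(8*u - 6*v + 6)
  coeff of dv: 6*v*(-6*u^2 + 8*u*v - 9*u + v^2)
F^* omega = (v^2*(8*u - 6*v + 6)) du + (6*v*(-6*u^2 + 8*u*v - 9*u + v^2)) dv.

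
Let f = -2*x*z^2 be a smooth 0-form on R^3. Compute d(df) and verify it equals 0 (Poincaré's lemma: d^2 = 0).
d(df) = 0

Step 1: df = sum_i (∂f/∂x_i) dx_i = (-2*z^2) dx + (0) dy + (-4*x*z) dz.
Step 2: Apply d again. Using the 1-form formula, the coefficient of dx ∧ dy in d(df) is ∂^2 f/∂x ∂y - ∂^2 f/∂y ∂x = (0) - (0) = 0 (equality of mixed partials for smooth f).
Similarly for dx ∧ dz and dy ∧ dz — all coefficients vanish. So d(df) = 0.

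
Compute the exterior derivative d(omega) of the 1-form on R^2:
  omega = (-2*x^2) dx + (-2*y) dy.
d(omega) = 0

For a 1-form omega = sum_i f_i dx_i, the exterior derivative is
  d(omega) = sum_{i < j} (∂f_j/∂x_i - ∂f_i/∂x_j) dx_i ∧ dx_j.

Assembling: d(omega) = 0.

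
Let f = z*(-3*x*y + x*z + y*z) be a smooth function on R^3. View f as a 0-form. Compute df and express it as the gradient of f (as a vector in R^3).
df = (z*(-3*y + z)) dx + (z*(-3*x + z)) dy + (-3*x*y + 2*x*z + 2*y*z) dz; grad f = (z*(-3*y + z), z*(-3*x + z), -3*x*y + 2*x*z + 2*y*z)

For a 0-form f, d f = (∂f/∂x) dx + (∂f/∂y) dy + (∂f/∂z) dz. The components of the vector representation are exactly the entries of grad f in Cartesian coordinates:
  ∂f/∂x = z*(-3*y + z)
  ∂f/∂y = z*(-3*x + z)
  ∂f/∂z = -3*x*y + 2*x*z + 2*y*z.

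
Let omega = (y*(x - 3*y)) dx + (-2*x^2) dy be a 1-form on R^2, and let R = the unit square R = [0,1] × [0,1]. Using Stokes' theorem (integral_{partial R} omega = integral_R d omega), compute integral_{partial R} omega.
integral_(partial R) omega = 1/2

Stokes: integral_partial_R omega = integral_R d omega with d omega = (∂Q/∂x - ∂P/∂y) dx ∧ dy.
  ∂Q/∂x = -4*x
  ∂P/∂y = x - 6*y
  integrand = ∂Q/∂x - ∂P/∂y = -5*x + 6*y.
Integrating over R: integral_0^1 integral_0^1 (-5*x + 6*y) dx dy = 1/2.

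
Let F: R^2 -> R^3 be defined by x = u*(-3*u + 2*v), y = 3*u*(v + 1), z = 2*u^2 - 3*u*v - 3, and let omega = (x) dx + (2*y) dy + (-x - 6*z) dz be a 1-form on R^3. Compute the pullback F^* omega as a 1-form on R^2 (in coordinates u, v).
F^* omega = (-18*u^3 + 73*u^2*v - 26*u*v^2 + 36*u*v + 90*u - 54*v) du + (u*(21*u^2 - 26*u*v + 18*u - 54)) dv

Using F^*(f dg) = (f ∘ F) d(g ∘ F), substitute each coordinate x_i by F_i(u, v) in f_i, and replace dx_i by d F_i = (∂F_i/∂u) du + (∂F_i/∂v) dv.
  For the x component: f_1(F) = u*(-3*u + 2*v); d F_1 = (-6*u + 2*v) du + (2*u) dv
  For the y component: f_2(F) = 6*u*(v + 1); d F_2 = (3*v + 3) du + (3*u) dv
  For the z component: f_3(F) = -9*u^2 + 16*u*v + 18; d F_3 = (4*u - 3*v) du + (-3*u) dv
Combining and collecting du, dv coefficients:
  coeff of du: -18*u^3 + 73*u^2*v - 26*u*v^2 + 36*u*v + 90*u - 54*v
  coeff of dv: u*(21*u^2 - 26*u*v + 18*u - 54)
F^* omega = (-18*u^3 + 73*u^2*v - 26*u*v^2 + 36*u*v + 90*u - 54*v) du + (u*(21*u^2 - 26*u*v + 18*u - 54)) dv.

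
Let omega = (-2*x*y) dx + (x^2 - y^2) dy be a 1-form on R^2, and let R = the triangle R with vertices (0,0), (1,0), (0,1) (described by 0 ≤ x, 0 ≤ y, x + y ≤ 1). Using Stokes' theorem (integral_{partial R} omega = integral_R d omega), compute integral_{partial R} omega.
integral_(partial R) omega = 2/3

Stokes: integral_partial_R omega = integral_R d omega with d omega = (∂Q/∂x - ∂P/∂y) dx ∧ dy.
  ∂Q/∂x = 2*x
  ∂P/∂y = -2*x
  integrand = ∂Q/∂x - ∂P/∂y = 4*x.
Integrating over R: integral_0^1 integral_0^{1-x} (4*x) dy dx = 2/3.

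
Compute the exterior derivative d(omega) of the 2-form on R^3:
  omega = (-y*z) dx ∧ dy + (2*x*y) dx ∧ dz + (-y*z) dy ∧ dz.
d(omega) = (-2*x - y) dx ∧ dy ∧ dz

For a 2-form omega = sum_{i<j} g_{ij} dx_i ∧ dx_j, the exterior derivative is
  d(omega) = sum_{i<j} d(g_{ij}) ∧ dx_i ∧ dx_j = sum_{i<j, k} (∂g_{ij}/∂x_k) dx_k ∧ dx_i ∧ dx_j.
Expand each term, using dx_k ∧ dx_i ∧ dx_j = sgn(permutation) dx_{(a)} ∧ dx_{(b)} ∧ dx_{(c)} with (a < b < c) sorted:
  d(-y*z) includes (∂/∂z)(-y*z) dz = (-y) dz, which multiplied by dx ∧ dy gives (-y) dx ∧ dy ∧ dz
  d(2*x*y) includes (∂/∂y)(2*x*y) dy = (2*x) dy, which multiplied by dx ∧ dz gives (-2*x) dx ∧ dy ∧ dz
Collecting like 3-forms: d(omega) = (-2*x - y) dx ∧ dy ∧ dz.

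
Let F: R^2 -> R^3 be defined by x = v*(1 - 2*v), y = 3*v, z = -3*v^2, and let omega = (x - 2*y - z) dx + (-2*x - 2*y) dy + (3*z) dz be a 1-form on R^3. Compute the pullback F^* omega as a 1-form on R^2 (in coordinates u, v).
F^* omega = (v*(50*v^2 + 33*v - 29)) dv

Using F^*(f dg) = (f ∘ F) d(g ∘ F), substitute each coordinate x_i by F_i(u, v) in f_i, and replace dx_i by d F_i = (∂F_i/∂u) du + (∂F_i/∂v) dv.
  For the x component: f_1(F) = v*(v - 5); d F_1 = (0) du + (1 - 4*v) dv
  For the y component: f_2(F) = 4*v*(v - 2); d F_2 = (0) du + (3) dv
  For the z component: f_3(F) = -9*v^2; d F_3 = (0) du + (-6*v) dv
Combining and collecting du, dv coefficients:
  coeff of du: 0
  coeff of dv: v*(50*v^2 + 33*v - 29)
F^* omega = (v*(50*v^2 + 33*v - 29)) dv.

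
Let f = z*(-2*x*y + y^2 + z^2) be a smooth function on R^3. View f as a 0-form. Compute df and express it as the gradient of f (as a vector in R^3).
df = (-2*y*z) dx + (2*z*(-x + y)) dy + (-2*x*y + y^2 + 3*z^2) dz; grad f = (-2*y*z, 2*z*(-x + y), -2*x*y + y^2 + 3*z^2)

For a 0-form f, d f = (∂f/∂x) dx + (∂f/∂y) dy + (∂f/∂z) dz. The components of the vector representation are exactly the entries of grad f in Cartesian coordinates:
  ∂f/∂x = -2*y*z
  ∂f/∂y = 2*z*(-x + y)
  ∂f/∂z = -2*x*y + y^2 + 3*z^2.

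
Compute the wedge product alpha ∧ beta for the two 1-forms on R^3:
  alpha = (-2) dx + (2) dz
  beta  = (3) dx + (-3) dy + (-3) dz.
alpha ∧ beta = (6) dx ∧ dy + (6) dy ∧ dz

Distribute the wedge, using dx_i ∧ dx_j = -dx_j ∧ dx_i and dx_i ∧ dx_i = 0. For each pair (i, j) with i < j, the coefficient of dx_i ∧ dx_j in alpha ∧ beta is (alpha_i * beta_j - alpha_j * beta_i). Collecting: alpha ∧ beta = (6) dx ∧ dy + (6) dy ∧ dz.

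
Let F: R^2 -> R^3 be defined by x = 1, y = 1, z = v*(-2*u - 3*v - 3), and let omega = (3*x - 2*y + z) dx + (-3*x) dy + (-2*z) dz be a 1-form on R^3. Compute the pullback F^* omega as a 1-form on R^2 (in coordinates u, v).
F^* omega = (v^2*(-8*u - 12*v - 12)) du + (2*v*(-4*u^2 - 18*u*v - 12*u - 18*v^2 - 27*v - 9)) dv

Using F^*(f dg) = (f ∘ F) d(g ∘ F), substitute each coordinate x_i by F_i(u, v) in f_i, and replace dx_i by d F_i = (∂F_i/∂u) du + (∂F_i/∂v) dv.
  For the x component: f_1(F) = -2*u*v - 3*v^2 - 3*v + 1; d F_1 = (0) du + (0) dv
  For the y component: f_2(F) = -3; d F_2 = (0) du + (0) dv
  For the z component: f_3(F) = 2*v*(2*u + 3*v + 3); d F_3 = (-2*v) du + (-2*u - 6*v - 3) dv
Combining and collecting du, dv coefficients:
  coeff of du: v^2*(-8*u - 12*v - 12)
  coeff of dv: 2*v*(-4*u^2 - 18*u*v - 12*u - 18*v^2 - 27*v - 9)
F^* omega = (v^2*(-8*u - 12*v - 12)) du + (2*v*(-4*u^2 - 18*u*v - 12*u - 18*v^2 - 27*v - 9)) dv.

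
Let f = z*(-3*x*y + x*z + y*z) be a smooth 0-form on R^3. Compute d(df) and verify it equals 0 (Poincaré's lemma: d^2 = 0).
d(df) = 0

Step 1: df = sum_i (∂f/∂x_i) dx_i = (z*(-3*y + z)) dx + (z*(-3*x + z)) dy + (-3*x*y + 2*x*z + 2*y*z) dz.
Step 2: Apply d again. Using the 1-form formula, the coefficient of dx ∧ dy in d(df) is ∂^2 f/∂x ∂y - ∂^2 f/∂y ∂x = (-3*z) - (-3*z) = 0 (equality of mixed partials for smooth f).
Similarly for dx ∧ dz and dy ∧ dz — all coefficients vanish. So d(df) = 0.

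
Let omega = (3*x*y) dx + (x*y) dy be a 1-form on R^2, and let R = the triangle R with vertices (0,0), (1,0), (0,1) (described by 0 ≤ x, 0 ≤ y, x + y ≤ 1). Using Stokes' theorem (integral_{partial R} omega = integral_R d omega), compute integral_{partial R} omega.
integral_(partial R) omega = -1/3

Stokes: integral_partial_R omega = integral_R d omega with d omega = (∂Q/∂x - ∂P/∂y) dx ∧ dy.
  ∂Q/∂x = y
  ∂P/∂y = 3*x
  integrand = ∂Q/∂x - ∂P/∂y = -3*x + y.
Integrating over R: integral_0^1 integral_0^{1-x} (-3*x + y) dy dx = -1/3.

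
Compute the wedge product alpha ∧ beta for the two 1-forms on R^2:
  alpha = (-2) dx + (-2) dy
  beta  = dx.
alpha ∧ beta = (2) dx ∧ dy

Distribute the wedge, using dx_i ∧ dx_j = -dx_j ∧ dx_i and dx_i ∧ dx_i = 0. For each pair (i, j) with i < j, the coefficient of dx_i ∧ dx_j in alpha ∧ beta is (alpha_i * beta_j - alpha_j * beta_i). Collecting: alpha ∧ beta = (2) dx ∧ dy.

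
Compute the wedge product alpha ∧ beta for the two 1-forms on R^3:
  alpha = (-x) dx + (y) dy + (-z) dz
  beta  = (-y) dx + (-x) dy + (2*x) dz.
alpha ∧ beta = (x^2 + y^2) dx ∧ dy + (-2*x^2 - y*z) dx ∧ dz + (x*(2*y - z)) dy ∧ dz

Distribute the wedge, using dx_i ∧ dx_j = -dx_j ∧ dx_i and dx_i ∧ dx_i = 0. For each pair (i, j) with i < j, the coefficient of dx_i ∧ dx_j in alpha ∧ beta is (alpha_i * beta_j - alpha_j * beta_i). Collecting: alpha ∧ beta = (x^2 + y^2) dx ∧ dy + (-2*x^2 - y*z) dx ∧ dz + (x*(2*y - z)) dy ∧ dz.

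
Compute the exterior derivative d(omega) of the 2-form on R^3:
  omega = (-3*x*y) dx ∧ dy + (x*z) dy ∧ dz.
d(omega) = (z) dx ∧ dy ∧ dz

For a 2-form omega = sum_{i<j} g_{ij} dx_i ∧ dx_j, the exterior derivative is
  d(omega) = sum_{i<j} d(g_{ij}) ∧ dx_i ∧ dx_j = sum_{i<j, k} (∂g_{ij}/∂x_k) dx_k ∧ dx_i ∧ dx_j.
Expand each term, using dx_k ∧ dx_i ∧ dx_j = sgn(permutation) dx_{(a)} ∧ dx_{(b)} ∧ dx_{(c)} with (a < b < c) sorted:
  d(x*z) includes (∂/∂x)(x*z) dx = (z) dx, which multiplied by dy ∧ dz gives (z) dx ∧ dy ∧ dz
Collecting like 3-forms: d(omega) = (z) dx ∧ dy ∧ dz.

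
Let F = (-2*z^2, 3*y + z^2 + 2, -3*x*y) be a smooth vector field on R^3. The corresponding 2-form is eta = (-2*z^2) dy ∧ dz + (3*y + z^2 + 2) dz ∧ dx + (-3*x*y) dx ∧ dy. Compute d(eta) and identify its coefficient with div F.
d(eta) = (3) dx ∧ dy ∧ dz; div F = 3

For a 2-form in R^3 of the form above, applying d gives a 3-form with coefficient ∂P/∂x + ∂Q/∂y + ∂R/∂z:
  ∂P/∂x = 0
  ∂Q/∂y = 3
  ∂R/∂z = 0
Sum = 3, which is exactly div F.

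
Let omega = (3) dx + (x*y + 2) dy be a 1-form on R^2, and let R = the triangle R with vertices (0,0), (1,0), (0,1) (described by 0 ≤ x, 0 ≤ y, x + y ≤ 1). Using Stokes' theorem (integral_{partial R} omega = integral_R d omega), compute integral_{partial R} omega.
integral_(partial R) omega = 1/6

Stokes: integral_partial_R omega = integral_R d omega with d omega = (∂Q/∂x - ∂P/∂y) dx ∧ dy.
  ∂Q/∂x = y
  ∂P/∂y = 0
  integrand = ∂Q/∂x - ∂P/∂y = y.
Integrating over R: integral_0^1 integral_0^{1-x} (y) dy dx = 1/6.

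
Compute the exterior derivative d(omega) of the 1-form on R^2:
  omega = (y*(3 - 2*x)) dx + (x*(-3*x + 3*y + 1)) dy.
d(omega) = (-4*x + 3*y - 2) dx ∧ dy

For a 1-form omega = sum_i f_i dx_i, the exterior derivative is
  d(omega) = sum_{i < j} (∂f_j/∂x_i - ∂f_i/∂x_j) dx_i ∧ dx_j.
  coefficient of dx ∧ dy: ∂f_2/∂x - ∂f_1/∂y = ∂(x*(-3*x + 3*y + 1))/∂x - ∂(y*(3 - 2*x))/∂y = -4*x + 3*y - 2
Assembling: d(omega) = (-4*x + 3*y - 2) dx ∧ dy.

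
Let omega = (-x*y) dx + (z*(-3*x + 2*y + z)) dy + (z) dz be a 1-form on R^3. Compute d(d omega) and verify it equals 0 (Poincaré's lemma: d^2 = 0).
d(d omega) = 0

Step 1: d omega = sum_{i<j} (∂f_j/∂x_i - ∂f_i/∂x_j) dx_i ∧ dx_j:
  coeff of dx ∧ dy: x - 3*z
  coeff of dx ∧ dz: 0
  coeff of dy ∧ dz: 3*x - 2*y - 2*z
Step 2: Apply d again to each 2-form coefficient. The only possible 3-form in R^3 is dx ∧ dy ∧ dz, with coefficient
  ∂(coeff of dy∧dz)/∂x - ∂(coeff of dx∧dz)/∂y + ∂(coeff of dx∧dy)/∂z
  = ∂/∂x (3*x - 2*y - 2*z) - ∂/∂y (0) + ∂/∂z (x - 3*z).
Each of these terms simplifies to sums of mixed partials that cancel in pairs. The result is 0 (by equality of mixed partials for smooth functions — Schwarz / Clairaut).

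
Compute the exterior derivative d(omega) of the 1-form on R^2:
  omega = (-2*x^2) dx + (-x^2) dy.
d(omega) = (-2*x) dx ∧ dy

For a 1-form omega = sum_i f_i dx_i, the exterior derivative is
  d(omega) = sum_{i < j} (∂f_j/∂x_i - ∂f_i/∂x_j) dx_i ∧ dx_j.
  coefficient of dx ∧ dy: ∂f_2/∂x - ∂f_1/∂y = ∂(-x^2)/∂x - ∂(-2*x^2)/∂y = -2*x
Assembling: d(omega) = (-2*x) dx ∧ dy.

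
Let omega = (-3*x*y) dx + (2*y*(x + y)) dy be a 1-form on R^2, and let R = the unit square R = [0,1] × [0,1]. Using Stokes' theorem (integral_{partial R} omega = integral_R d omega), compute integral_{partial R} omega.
integral_(partial R) omega = 5/2

Stokes: integral_partial_R omega = integral_R d omega with d omega = (∂Q/∂x - ∂P/∂y) dx ∧ dy.
  ∂Q/∂x = 2*y
  ∂P/∂y = -3*x
  integrand = ∂Q/∂x - ∂P/∂y = 3*x + 2*y.
Integrating over R: integral_0^1 integral_0^1 (3*x + 2*y) dx dy = 5/2.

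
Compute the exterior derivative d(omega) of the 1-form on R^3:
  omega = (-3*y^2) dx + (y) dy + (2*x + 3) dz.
d(omega) = (6*y) dx ∧ dy + (2) dx ∧ dz

For a 1-form omega = sum_i f_i dx_i, the exterior derivative is
  d(omega) = sum_{i < j} (∂f_j/∂x_i - ∂f_i/∂x_j) dx_i ∧ dx_j.
  coefficient of dx ∧ dy: ∂f_2/∂x - ∂f_1/∂y = ∂(y)/∂x - ∂(-3*y^2)/∂y = 6*y
  coefficient of dx ∧ dz: ∂f_3/∂x - ∂f_1/∂z = ∂(2*x + 3)/∂x - ∂(-3*y^2)/∂z = 2
Assembling: d(omega) = (6*y) dx ∧ dy + (2) dx ∧ dz.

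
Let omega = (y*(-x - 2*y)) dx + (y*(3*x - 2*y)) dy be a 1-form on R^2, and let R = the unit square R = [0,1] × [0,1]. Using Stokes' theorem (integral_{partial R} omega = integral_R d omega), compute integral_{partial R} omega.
integral_(partial R) omega = 4

Stokes: integral_partial_R omega = integral_R d omega with d omega = (∂Q/∂x - ∂P/∂y) dx ∧ dy.
  ∂Q/∂x = 3*y
  ∂P/∂y = -x - 4*y
  integrand = ∂Q/∂x - ∂P/∂y = x + 7*y.
Integrating over R: integral_0^1 integral_0^1 (x + 7*y) dx dy = 4.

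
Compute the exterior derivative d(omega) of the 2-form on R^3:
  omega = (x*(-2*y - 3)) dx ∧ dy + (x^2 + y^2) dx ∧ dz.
d(omega) = (-2*y) dx ∧ dy ∧ dz

For a 2-form omega = sum_{i<j} g_{ij} dx_i ∧ dx_j, the exterior derivative is
  d(omega) = sum_{i<j} d(g_{ij}) ∧ dx_i ∧ dx_j = sum_{i<j, k} (∂g_{ij}/∂x_k) dx_k ∧ dx_i ∧ dx_j.
Expand each term, using dx_k ∧ dx_i ∧ dx_j = sgn(permutation) dx_{(a)} ∧ dx_{(b)} ∧ dx_{(c)} with (a < b < c) sorted:
  d(x^2 + y^2) includes (∂/∂y)(x^2 + y^2) dy = (2*y) dy, which multiplied by dx ∧ dz gives (-2*y) dx ∧ dy ∧ dz
Collecting like 3-forms: d(omega) = (-2*y) dx ∧ dy ∧ dz.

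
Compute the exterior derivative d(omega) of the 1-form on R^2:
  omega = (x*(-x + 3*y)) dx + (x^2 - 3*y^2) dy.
d(omega) = (-x) dx ∧ dy

For a 1-form omega = sum_i f_i dx_i, the exterior derivative is
  d(omega) = sum_{i < j} (∂f_j/∂x_i - ∂f_i/∂x_j) dx_i ∧ dx_j.
  coefficient of dx ∧ dy: ∂f_2/∂x - ∂f_1/∂y = ∂(x^2 - 3*y^2)/∂x - ∂(x*(-x + 3*y))/∂y = -x
Assembling: d(omega) = (-x) dx ∧ dy.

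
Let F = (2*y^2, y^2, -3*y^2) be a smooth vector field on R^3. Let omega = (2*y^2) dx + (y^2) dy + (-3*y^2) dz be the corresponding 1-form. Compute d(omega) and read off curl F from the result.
d(omega) = (-6*y) dy ∧ dz + (0) dz ∧ dx + (-4*y) dx ∧ dy; curl F = (-6*y, 0, -4*y)

d omega = sum_{i<j} (∂f_j/∂x_i - ∂f_i/∂x_j) dx_i ∧ dx_j. Under the identification (dy ∧ dz, dz ∧ dx, dx ∧ dy) ↔ (e_x, e_y, e_z), the coefficients are exactly the components of curl F. Compute:
  ∂R/∂y - ∂Q/∂z = (-6*y) - (0) = -6*y
  ∂P/∂z - ∂R/∂x = (0) - (0) = 0
  ∂Q/∂x - ∂P/∂y = (0) - (4*y) = -4*y.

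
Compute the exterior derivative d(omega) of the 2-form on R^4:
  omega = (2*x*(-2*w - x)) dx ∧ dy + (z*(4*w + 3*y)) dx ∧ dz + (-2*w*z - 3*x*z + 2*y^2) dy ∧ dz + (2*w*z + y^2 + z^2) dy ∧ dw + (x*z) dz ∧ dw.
d(omega) = (-4*x) dx ∧ dy ∧ dw + (-6*z) dx ∧ dy ∧ dz + (5*z) dx ∧ dz ∧ dw + (-2*w - 4*z) dy ∧ dz ∧ dw

For a 2-form omega = sum_{i<j} g_{ij} dx_i ∧ dx_j, the exterior derivative is
  d(omega) = sum_{i<j} d(g_{ij}) ∧ dx_i ∧ dx_j = sum_{i<j, k} (∂g_{ij}/∂x_k) dx_k ∧ dx_i ∧ dx_j.
Expand each term, using dx_k ∧ dx_i ∧ dx_j = sgn(permutation) dx_{(a)} ∧ dx_{(b)} ∧ dx_{(c)} with (a < b < c) sorted:
  d(2*x*(-2*w - x)) includes (∂/∂w)(2*x*(-2*w - x)) dw = (-4*x) dw, which multiplied by dx ∧ dy gives (-4*x) dx ∧ dy ∧ dw
  d(z*(4*w + 3*y)) includes (∂/∂y)(z*(4*w + 3*y)) dy = (3*z) dy, which multiplied by dx ∧ dz gives (-3*z) dx ∧ dy ∧ dz
  d(z*(4*w + 3*y)) includes (∂/∂w)(z*(4*w + 3*y)) dw = (4*z) dw, which multiplied by dx ∧ dz gives (4*z) dx ∧ dz ∧ dw
  d(-2*w*z - 3*x*z + 2*y^2) includes (∂/∂x)(-2*w*z - 3*x*z + 2*y^2) dx = (-3*z) dx, which multiplied by dy ∧ dz gives (-3*z) dx ∧ dy ∧ dz
  d(-2*w*z - 3*x*z + 2*y^2) includes (∂/∂w)(-2*w*z - 3*x*z + 2*y^2) dw = (-2*z) dw, which multiplied by dy ∧ dz gives (-2*z) dy ∧ dz ∧ dw
  d(2*w*z + y^2 + z^2) includes (∂/∂z)(2*w*z + y^2 + z^2) dz = (2*w + 2*z) dz, which multiplied by dy ∧ dw gives (-2*w - 2*z) dy ∧ dz ∧ dw
  d(x*z) includes (∂/∂x)(x*z) dx = (z) dx, which multiplied by dz ∧ dw gives (z) dx ∧ dz ∧ dw
Collecting like 3-forms: d(omega) = (-4*x) dx ∧ dy ∧ dw + (-6*z) dx ∧ dy ∧ dz + (5*z) dx ∧ dz ∧ dw + (-2*w - 4*z) dy ∧ dz ∧ dw.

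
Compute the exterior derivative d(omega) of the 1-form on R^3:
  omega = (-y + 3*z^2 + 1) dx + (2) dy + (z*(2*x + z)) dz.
d(omega) = (1) dx ∧ dy + (-4*z) dx ∧ dz

For a 1-form omega = sum_i f_i dx_i, the exterior derivative is
  d(omega) = sum_{i < j} (∂f_j/∂x_i - ∂f_i/∂x_j) dx_i ∧ dx_j.
  coefficient of dx ∧ dy: ∂f_2/∂x - ∂f_1/∂y = ∂(2)/∂x - ∂(-y + 3*z^2 + 1)/∂y = 1
  coefficient of dx ∧ dz: ∂f_3/∂x - ∂f_1/∂z = ∂(z*(2*x + z))/∂x - ∂(-y + 3*z^2 + 1)/∂z = -4*z
Assembling: d(omega) = (1) dx ∧ dy + (-4*z) dx ∧ dz.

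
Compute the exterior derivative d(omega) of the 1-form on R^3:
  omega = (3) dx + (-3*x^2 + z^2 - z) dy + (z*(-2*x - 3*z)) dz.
d(omega) = (-6*x) dx ∧ dy + (-2*z) dx ∧ dz + (1 - 2*z) dy ∧ dz

For a 1-form omega = sum_i f_i dx_i, the exterior derivative is
  d(omega) = sum_{i < j} (∂f_j/∂x_i - ∂f_i/∂x_j) dx_i ∧ dx_j.
  coefficient of dx ∧ dy: ∂f_2/∂x - ∂f_1/∂y = ∂(-3*x^2 + z^2 - z)/∂x - ∂(3)/∂y = -6*x
  coefficient of dx ∧ dz: ∂f_3/∂x - ∂f_1/∂z = ∂(z*(-2*x - 3*z))/∂x - ∂(3)/∂z = -2*z
  coefficient of dy ∧ dz: ∂f_3/∂y - ∂f_2/∂z = ∂(z*(-2*x - 3*z))/∂y - ∂(-3*x^2 + z^2 - z)/∂z = 1 - 2*z
Assembling: d(omega) = (-6*x) dx ∧ dy + (-2*z) dx ∧ dz + (1 - 2*z) dy ∧ dz.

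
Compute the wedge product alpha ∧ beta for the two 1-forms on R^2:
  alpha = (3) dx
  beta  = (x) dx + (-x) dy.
alpha ∧ beta = (-3*x) dx ∧ dy

Distribute the wedge, using dx_i ∧ dx_j = -dx_j ∧ dx_i and dx_i ∧ dx_i = 0. For each pair (i, j) with i < j, the coefficient of dx_i ∧ dx_j in alpha ∧ beta is (alpha_i * beta_j - alpha_j * beta_i). Collecting: alpha ∧ beta = (-3*x) dx ∧ dy.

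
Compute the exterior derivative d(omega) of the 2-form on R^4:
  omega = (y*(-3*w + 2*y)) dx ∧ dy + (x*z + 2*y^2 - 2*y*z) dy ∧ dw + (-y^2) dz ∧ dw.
d(omega) = (-3*y + z) dx ∧ dy ∧ dw + (-x) dy ∧ dz ∧ dw

For a 2-form omega = sum_{i<j} g_{ij} dx_i ∧ dx_j, the exterior derivative is
  d(omega) = sum_{i<j} d(g_{ij}) ∧ dx_i ∧ dx_j = sum_{i<j, k} (∂g_{ij}/∂x_k) dx_k ∧ dx_i ∧ dx_j.
Expand each term, using dx_k ∧ dx_i ∧ dx_j = sgn(permutation) dx_{(a)} ∧ dx_{(b)} ∧ dx_{(c)} with (a < b < c) sorted:
  d(y*(-3*w + 2*y)) includes (∂/∂w)(y*(-3*w + 2*y)) dw = (-3*y) dw, which multiplied by dx ∧ dy gives (-3*y) dx ∧ dy ∧ dw
  d(x*z + 2*y^2 - 2*y*z) includes (∂/∂x)(x*z + 2*y^2 - 2*y*z) dx = (z) dx, which multiplied by dy ∧ dw gives (z) dx ∧ dy ∧ dw
  d(x*z + 2*y^2 - 2*y*z) includes (∂/∂z)(x*z + 2*y^2 - 2*y*z) dz = (x - 2*y) dz, which multiplied by dy ∧ dw gives (-x + 2*y) dy ∧ dz ∧ dw
  d(-y^2) includes (∂/∂y)(-y^2) dy = (-2*y) dy, which multiplied by dz ∧ dw gives (-2*y) dy ∧ dz ∧ dw
Collecting like 3-forms: d(omega) = (-3*y + z) dx ∧ dy ∧ dw + (-x) dy ∧ dz ∧ dw.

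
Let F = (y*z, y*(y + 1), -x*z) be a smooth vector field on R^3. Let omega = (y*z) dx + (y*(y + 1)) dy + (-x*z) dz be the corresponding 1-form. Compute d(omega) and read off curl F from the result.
d(omega) = (0) dy ∧ dz + (y + z) dz ∧ dx + (-z) dx ∧ dy; curl F = (0, y + z, -z)

d omega = sum_{i<j} (∂f_j/∂x_i - ∂f_i/∂x_j) dx_i ∧ dx_j. Under the identification (dy ∧ dz, dz ∧ dx, dx ∧ dy) ↔ (e_x, e_y, e_z), the coefficients are exactly the components of curl F. Compute:
  ∂R/∂y - ∂Q/∂z = (0) - (0) = 0
  ∂P/∂z - ∂R/∂x = (y) - (-z) = y + z
  ∂Q/∂x - ∂P/∂y = (0) - (z) = -z.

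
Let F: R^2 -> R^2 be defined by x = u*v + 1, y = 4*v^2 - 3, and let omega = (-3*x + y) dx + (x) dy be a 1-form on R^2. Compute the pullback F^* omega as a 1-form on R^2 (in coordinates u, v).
F^* omega = (v*(-3*u*v + 4*v^2 - 6)) du + (-3*u^2*v + 12*u*v^2 - 6*u + 8*v) dv

Using F^*(f dg) = (f ∘ F) d(g ∘ F), substitute each coordinate x_i by F_i(u, v) in f_i, and replace dx_i by d F_i = (∂F_i/∂u) du + (∂F_i/∂v) dv.
  For the x component: f_1(F) = -3*u*v + 4*v^2 - 6; d F_1 = (v) du + (u) dv
  For the y component: f_2(F) = u*v + 1; d F_2 = (0) du + (8*v) dv
Combining and collecting du, dv coefficients:
  coeff of du: v*(-3*u*v + 4*v^2 - 6)
  coeff of dv: -3*u^2*v + 12*u*v^2 - 6*u + 8*v
F^* omega = (v*(-3*u*v + 4*v^2 - 6)) du + (-3*u^2*v + 12*u*v^2 - 6*u + 8*v) dv.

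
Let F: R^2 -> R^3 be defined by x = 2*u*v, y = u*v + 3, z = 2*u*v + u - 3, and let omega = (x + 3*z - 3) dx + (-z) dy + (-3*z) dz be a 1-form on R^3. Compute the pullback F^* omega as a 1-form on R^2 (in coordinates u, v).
F^* omega = (2*u*v^2 - 7*u*v - 3*u - 3*v + 9) du + (u*(2*u*v - u - 3)) dv

Using F^*(f dg) = (f ∘ F) d(g ∘ F), substitute each coordinate x_i by F_i(u, v) in f_i, and replace dx_i by d F_i = (∂F_i/∂u) du + (∂F_i/∂v) dv.
  For the x component: f_1(F) = 8*u*v + 3*u - 12; d F_1 = (2*v) du + (2*u) dv
  For the y component: f_2(F) = -2*u*v - u + 3; d F_2 = (v) du + (u) dv
  For the z component: f_3(F) = -6*u*v - 3*u + 9; d F_3 = (2*v + 1) du + (2*u) dv
Combining and collecting du, dv coefficients:
  coeff of du: 2*u*v^2 - 7*u*v - 3*u - 3*v + 9
  coeff of dv: u*(2*u*v - u - 3)
F^* omega = (2*u*v^2 - 7*u*v - 3*u - 3*v + 9) du + (u*(2*u*v - u - 3)) dv.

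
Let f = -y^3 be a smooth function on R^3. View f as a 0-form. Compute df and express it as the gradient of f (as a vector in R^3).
df = (0) dx + (-3*y^2) dy + (0) dz; grad f = (0, -3*y^2, 0)

For a 0-form f, d f = (∂f/∂x) dx + (∂f/∂y) dy + (∂f/∂z) dz. The components of the vector representation are exactly the entries of grad f in Cartesian coordinates:
  ∂f/∂x = 0
  ∂f/∂y = -3*y^2
  ∂f/∂z = 0.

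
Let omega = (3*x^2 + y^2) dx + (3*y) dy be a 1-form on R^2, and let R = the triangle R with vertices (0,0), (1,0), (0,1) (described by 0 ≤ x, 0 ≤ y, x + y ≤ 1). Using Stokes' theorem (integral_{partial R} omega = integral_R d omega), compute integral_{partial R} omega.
integral_(partial R) omega = -1/3

Stokes: integral_partial_R omega = integral_R d omega with d omega = (∂Q/∂x - ∂P/∂y) dx ∧ dy.
  ∂Q/∂x = 0
  ∂P/∂y = 2*y
  integrand = ∂Q/∂x - ∂P/∂y = -2*y.
Integrating over R: integral_0^1 integral_0^{1-x} (-2*y) dy dx = -1/3.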